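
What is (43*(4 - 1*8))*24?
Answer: -4128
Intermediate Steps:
(43*(4 - 1*8))*24 = (43*(4 - 8))*24 = (43*(-4))*24 = -172*24 = -4128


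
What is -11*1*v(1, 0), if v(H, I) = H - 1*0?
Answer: -11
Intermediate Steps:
v(H, I) = H (v(H, I) = H + 0 = H)
-11*1*v(1, 0) = -11*1 = -11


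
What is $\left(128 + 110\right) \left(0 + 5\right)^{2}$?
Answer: $5950$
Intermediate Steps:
$\left(128 + 110\right) \left(0 + 5\right)^{2} = 238 \cdot 5^{2} = 238 \cdot 25 = 5950$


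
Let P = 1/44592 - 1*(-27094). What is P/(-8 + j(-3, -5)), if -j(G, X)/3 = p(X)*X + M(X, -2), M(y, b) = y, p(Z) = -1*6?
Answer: -1208175649/3701136 ≈ -326.43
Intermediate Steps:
p(Z) = -6
P = 1208175649/44592 (P = 1/44592 + 27094 = 1208175649/44592 ≈ 27094.)
j(G, X) = 15*X (j(G, X) = -3*(-6*X + X) = -(-15)*X = 15*X)
P/(-8 + j(-3, -5)) = (1208175649/44592)/(-8 + 15*(-5)) = (1208175649/44592)/(-8 - 75) = (1208175649/44592)/(-83) = -1/83*1208175649/44592 = -1208175649/3701136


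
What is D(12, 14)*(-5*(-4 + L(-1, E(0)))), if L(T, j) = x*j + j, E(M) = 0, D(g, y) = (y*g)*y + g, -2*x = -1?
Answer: 47280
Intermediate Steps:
x = ½ (x = -½*(-1) = ½ ≈ 0.50000)
D(g, y) = g + g*y² (D(g, y) = (g*y)*y + g = g*y² + g = g + g*y²)
L(T, j) = 3*j/2 (L(T, j) = j/2 + j = 3*j/2)
D(12, 14)*(-5*(-4 + L(-1, E(0)))) = (12*(1 + 14²))*(-5*(-4 + (3/2)*0)) = (12*(1 + 196))*(-5*(-4 + 0)) = (12*197)*(-5*(-4)) = 2364*20 = 47280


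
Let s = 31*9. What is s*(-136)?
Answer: -37944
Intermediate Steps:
s = 279
s*(-136) = 279*(-136) = -37944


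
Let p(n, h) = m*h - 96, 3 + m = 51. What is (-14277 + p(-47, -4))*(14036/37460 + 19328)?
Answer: -527282797077/1873 ≈ -2.8152e+8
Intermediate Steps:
m = 48 (m = -3 + 51 = 48)
p(n, h) = -96 + 48*h (p(n, h) = 48*h - 96 = -96 + 48*h)
(-14277 + p(-47, -4))*(14036/37460 + 19328) = (-14277 + (-96 + 48*(-4)))*(14036/37460 + 19328) = (-14277 + (-96 - 192))*(14036*(1/37460) + 19328) = (-14277 - 288)*(3509/9365 + 19328) = -14565*181010229/9365 = -527282797077/1873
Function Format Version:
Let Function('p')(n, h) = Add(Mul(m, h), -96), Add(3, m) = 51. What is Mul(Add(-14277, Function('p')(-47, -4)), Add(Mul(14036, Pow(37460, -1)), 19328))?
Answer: Rational(-527282797077, 1873) ≈ -2.8152e+8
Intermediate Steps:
m = 48 (m = Add(-3, 51) = 48)
Function('p')(n, h) = Add(-96, Mul(48, h)) (Function('p')(n, h) = Add(Mul(48, h), -96) = Add(-96, Mul(48, h)))
Mul(Add(-14277, Function('p')(-47, -4)), Add(Mul(14036, Pow(37460, -1)), 19328)) = Mul(Add(-14277, Add(-96, Mul(48, -4))), Add(Mul(14036, Pow(37460, -1)), 19328)) = Mul(Add(-14277, Add(-96, -192)), Add(Mul(14036, Rational(1, 37460)), 19328)) = Mul(Add(-14277, -288), Add(Rational(3509, 9365), 19328)) = Mul(-14565, Rational(181010229, 9365)) = Rational(-527282797077, 1873)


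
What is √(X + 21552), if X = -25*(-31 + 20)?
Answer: √21827 ≈ 147.74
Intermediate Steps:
X = 275 (X = -25*(-11) = 275)
√(X + 21552) = √(275 + 21552) = √21827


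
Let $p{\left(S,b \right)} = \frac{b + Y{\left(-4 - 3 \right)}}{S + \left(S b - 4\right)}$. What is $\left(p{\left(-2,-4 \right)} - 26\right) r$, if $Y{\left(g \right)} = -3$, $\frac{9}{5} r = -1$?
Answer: $\frac{295}{18} \approx 16.389$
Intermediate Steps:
$r = - \frac{5}{9}$ ($r = \frac{5}{9} \left(-1\right) = - \frac{5}{9} \approx -0.55556$)
$p{\left(S,b \right)} = \frac{-3 + b}{-4 + S + S b}$ ($p{\left(S,b \right)} = \frac{b - 3}{S + \left(S b - 4\right)} = \frac{-3 + b}{S + \left(-4 + S b\right)} = \frac{-3 + b}{-4 + S + S b}$)
$\left(p{\left(-2,-4 \right)} - 26\right) r = \left(\frac{-3 - 4}{-4 - 2 - -8} - 26\right) \left(- \frac{5}{9}\right) = \left(\frac{1}{-4 - 2 + 8} \left(-7\right) - 26\right) \left(- \frac{5}{9}\right) = \left(\frac{1}{2} \left(-7\right) - 26\right) \left(- \frac{5}{9}\right) = \left(- \frac{7}{2} - 26\right) \left(- \frac{5}{9}\right) = \left(- \frac{59}{2}\right) \left(- \frac{5}{9}\right) = \frac{295}{18}$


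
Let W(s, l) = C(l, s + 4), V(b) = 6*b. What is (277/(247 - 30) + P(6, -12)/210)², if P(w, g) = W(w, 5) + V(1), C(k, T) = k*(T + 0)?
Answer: 25230529/10595025 ≈ 2.3814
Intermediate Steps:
C(k, T) = T*k (C(k, T) = k*T = T*k)
W(s, l) = l*(4 + s) (W(s, l) = (s + 4)*l = (4 + s)*l = l*(4 + s))
P(w, g) = 26 + 5*w (P(w, g) = 5*(4 + w) + 6*1 = (20 + 5*w) + 6 = 26 + 5*w)
(277/(247 - 30) + P(6, -12)/210)² = (277/(247 - 30) + (26 + 5*6)/210)² = (277/217 + (26 + 30)*(1/210))² = (277*(1/217) + 56*(1/210))² = (277/217 + 4/15)² = (5023/3255)² = 25230529/10595025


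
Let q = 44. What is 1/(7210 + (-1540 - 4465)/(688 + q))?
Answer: 732/5271715 ≈ 0.00013885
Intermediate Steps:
1/(7210 + (-1540 - 4465)/(688 + q)) = 1/(7210 + (-1540 - 4465)/(688 + 44)) = 1/(7210 - 6005/732) = 1/(5271715/732) = 732/5271715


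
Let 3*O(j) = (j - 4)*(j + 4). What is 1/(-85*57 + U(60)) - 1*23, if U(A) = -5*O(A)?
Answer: -746468/32455 ≈ -23.000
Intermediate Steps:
O(j) = (-4 + j)*(4 + j)/3 (O(j) = ((j - 4)*(j + 4))/3 = ((-4 + j)*(4 + j))/3 = (-4 + j)*(4 + j)/3)
U(A) = 80/3 - 5*A**2/3 (U(A) = -5*(-16/3 + A**2/3) = 80/3 - 5*A**2/3)
1/(-85*57 + U(60)) - 1*23 = 1/(-85*57 + (80/3 - 5/3*60**2)) - 1*23 = 1/(-4845 + (80/3 - 5/3*3600)) - 23 = 1/(-4845 + (80/3 - 6000)) - 23 = 1/(-4845 - 17920/3) - 23 = 1/(-32455/3) - 23 = -3/32455 - 23 = -746468/32455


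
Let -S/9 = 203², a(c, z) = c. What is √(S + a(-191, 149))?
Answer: 8*I*√5798 ≈ 609.16*I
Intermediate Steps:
S = -370881 (S = -9*203² = -9*41209 = -370881)
√(S + a(-191, 149)) = √(-370881 - 191) = √(-371072) = 8*I*√5798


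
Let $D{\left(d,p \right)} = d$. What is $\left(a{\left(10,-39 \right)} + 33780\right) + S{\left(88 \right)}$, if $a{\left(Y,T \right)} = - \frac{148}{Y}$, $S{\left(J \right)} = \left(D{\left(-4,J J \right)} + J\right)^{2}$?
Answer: $\frac{204106}{5} \approx 40821.0$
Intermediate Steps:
$S{\left(J \right)} = \left(-4 + J\right)^{2}$
$\left(a{\left(10,-39 \right)} + 33780\right) + S{\left(88 \right)} = \left(- \frac{148}{10} + 33780\right) + \left(-4 + 88\right)^{2} = \left(\left(-148\right) \frac{1}{10} + 33780\right) + 84^{2} = \left(- \frac{74}{5} + 33780\right) + 7056 = \frac{168826}{5} + 7056 = \frac{204106}{5}$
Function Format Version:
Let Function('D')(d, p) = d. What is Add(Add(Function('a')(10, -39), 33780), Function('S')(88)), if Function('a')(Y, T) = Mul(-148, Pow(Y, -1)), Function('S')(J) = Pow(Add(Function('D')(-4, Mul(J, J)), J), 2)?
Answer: Rational(204106, 5) ≈ 40821.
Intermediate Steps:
Function('S')(J) = Pow(Add(-4, J), 2)
Add(Add(Function('a')(10, -39), 33780), Function('S')(88)) = Add(Add(Mul(-148, Pow(10, -1)), 33780), Pow(Add(-4, 88), 2)) = Add(Add(Mul(-148, Rational(1, 10)), 33780), Pow(84, 2)) = Add(Add(Rational(-74, 5), 33780), 7056) = Add(Rational(168826, 5), 7056) = Rational(204106, 5)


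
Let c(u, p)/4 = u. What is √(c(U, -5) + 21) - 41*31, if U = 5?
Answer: -1271 + √41 ≈ -1264.6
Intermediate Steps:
c(u, p) = 4*u
√(c(U, -5) + 21) - 41*31 = √(4*5 + 21) - 41*31 = √(20 + 21) - 1271 = √41 - 1271 = -1271 + √41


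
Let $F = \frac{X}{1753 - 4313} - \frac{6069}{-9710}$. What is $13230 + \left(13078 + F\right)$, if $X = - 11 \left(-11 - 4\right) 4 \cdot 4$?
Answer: $\frac{4087147769}{155360} \approx 26308.0$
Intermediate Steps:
$X = 2640$ ($X = - 11 \left(-11 - 4\right) 16 = \left(-11\right) \left(-15\right) 16 = 165 \cdot 16 = 2640$)
$F = - \frac{63111}{155360}$ ($F = \frac{2640}{1753 - 4313} - \frac{6069}{-9710} = \frac{2640}{1753 - 4313} - - \frac{6069}{9710} = \frac{2640}{-2560} + \frac{6069}{9710} = 2640 \left(- \frac{1}{2560}\right) + \frac{6069}{9710} = - \frac{33}{32} + \frac{6069}{9710} = - \frac{63111}{155360} \approx -0.40622$)
$13230 + \left(13078 + F\right) = 13230 + \left(13078 - \frac{63111}{155360}\right) = 13230 + \frac{2031734969}{155360} = \frac{4087147769}{155360}$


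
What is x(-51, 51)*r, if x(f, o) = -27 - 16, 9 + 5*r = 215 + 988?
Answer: -51342/5 ≈ -10268.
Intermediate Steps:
r = 1194/5 (r = -9/5 + (215 + 988)/5 = -9/5 + (⅕)*1203 = -9/5 + 1203/5 = 1194/5 ≈ 238.80)
x(f, o) = -43
x(-51, 51)*r = -43*1194/5 = -51342/5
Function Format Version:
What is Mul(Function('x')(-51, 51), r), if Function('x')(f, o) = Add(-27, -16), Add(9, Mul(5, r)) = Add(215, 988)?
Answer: Rational(-51342, 5) ≈ -10268.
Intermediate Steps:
r = Rational(1194, 5) (r = Add(Rational(-9, 5), Mul(Rational(1, 5), Add(215, 988))) = Add(Rational(-9, 5), Mul(Rational(1, 5), 1203)) = Add(Rational(-9, 5), Rational(1203, 5)) = Rational(1194, 5) ≈ 238.80)
Function('x')(f, o) = -43
Mul(Function('x')(-51, 51), r) = Mul(-43, Rational(1194, 5)) = Rational(-51342, 5)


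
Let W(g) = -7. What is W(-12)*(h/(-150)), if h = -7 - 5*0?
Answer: -49/150 ≈ -0.32667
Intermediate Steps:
h = -7 (h = -7 + 0 = -7)
W(-12)*(h/(-150)) = -(-49)/(-150) = -(-49)*(-1)/150 = -7*7/150 = -49/150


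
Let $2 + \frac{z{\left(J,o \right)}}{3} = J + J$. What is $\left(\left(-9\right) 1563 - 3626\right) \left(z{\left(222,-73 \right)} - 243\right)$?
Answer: $-19161519$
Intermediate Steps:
$z{\left(J,o \right)} = -6 + 6 J$ ($z{\left(J,o \right)} = -6 + 3 \left(J + J\right) = -6 + 3 \cdot 2 J = -6 + 6 J$)
$\left(\left(-9\right) 1563 - 3626\right) \left(z{\left(222,-73 \right)} - 243\right) = \left(\left(-9\right) 1563 - 3626\right) \left(\left(-6 + 6 \cdot 222\right) - 243\right) = \left(-14067 - 3626\right) \left(\left(-6 + 1332\right) - 243\right) = - 17693 \left(1326 - 243\right) = \left(-17693\right) 1083 = -19161519$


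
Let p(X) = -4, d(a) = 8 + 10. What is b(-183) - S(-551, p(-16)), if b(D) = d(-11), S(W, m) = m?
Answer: 22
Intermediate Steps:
d(a) = 18
b(D) = 18
b(-183) - S(-551, p(-16)) = 18 - 1*(-4) = 18 + 4 = 22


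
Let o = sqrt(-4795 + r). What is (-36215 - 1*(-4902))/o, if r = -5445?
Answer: 31313*I*sqrt(10)/320 ≈ 309.44*I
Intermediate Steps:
o = 32*I*sqrt(10) (o = sqrt(-4795 - 5445) = sqrt(-10240) = 32*I*sqrt(10) ≈ 101.19*I)
(-36215 - 1*(-4902))/o = (-36215 - 1*(-4902))/((32*I*sqrt(10))) = (-36215 + 4902)*(-I*sqrt(10)/320) = -(-31313)*I*sqrt(10)/320 = 31313*I*sqrt(10)/320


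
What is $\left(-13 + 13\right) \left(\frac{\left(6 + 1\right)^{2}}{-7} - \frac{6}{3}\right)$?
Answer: $0$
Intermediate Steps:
$\left(-13 + 13\right) \left(\frac{\left(6 + 1\right)^{2}}{-7} - \frac{6}{3}\right) = 0 \left(7^{2} \left(- \frac{1}{7}\right) - 2\right) = 0 \left(49 \left(- \frac{1}{7}\right) - 2\right) = 0 \left(-7 - 2\right) = 0 \left(-9\right) = 0$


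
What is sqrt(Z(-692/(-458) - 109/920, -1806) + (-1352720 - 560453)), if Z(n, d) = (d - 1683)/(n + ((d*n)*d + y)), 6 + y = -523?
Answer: I*sqrt(1751149196651411726226555262597)/956719118963 ≈ 1383.2*I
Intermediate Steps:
y = -529 (y = -6 - 523 = -529)
Z(n, d) = (-1683 + d)/(-529 + n + n*d**2) (Z(n, d) = (d - 1683)/(n + ((d*n)*d - 529)) = (-1683 + d)/(n + (n*d**2 - 529)) = (-1683 + d)/(n + (-529 + n*d**2)) = (-1683 + d)/(-529 + n + n*d**2))
sqrt(Z(-692/(-458) - 109/920, -1806) + (-1352720 - 560453)) = sqrt((-1683 - 1806)/(-529 + (-692/(-458) - 109/920) + (-692/(-458) - 109/920)*(-1806)**2) + (-1352720 - 560453)) = sqrt(-3489/(-529 + (-692*(-1/458) - 109*1/920) + (-692*(-1/458) - 109*1/920)*3261636) - 1913173) = sqrt(-3489/(-529 + (346/229 - 109/920) + (346/229 - 109/920)*3261636) - 1913173) = sqrt(-3489/(-529 + 293359/210680 + (293359/210680)*3261636) - 1913173) = sqrt(-3489/(-529 + 293359/210680 + 239207568831/52670) - 1913173) = sqrt(-3489/(956719118963/210680) - 1913173) = sqrt((210680/956719118963)*(-3489) - 1913173) = sqrt(-735062520/956719118963 - 1913173) = sqrt(-1830369187718862119/956719118963) = I*sqrt(1751149196651411726226555262597)/956719118963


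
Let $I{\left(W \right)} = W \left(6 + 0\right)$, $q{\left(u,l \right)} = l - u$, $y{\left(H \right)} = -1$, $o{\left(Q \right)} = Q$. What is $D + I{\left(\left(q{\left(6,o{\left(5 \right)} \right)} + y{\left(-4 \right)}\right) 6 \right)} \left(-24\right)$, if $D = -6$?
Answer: $1722$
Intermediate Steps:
$I{\left(W \right)} = 6 W$ ($I{\left(W \right)} = W 6 = 6 W$)
$D + I{\left(\left(q{\left(6,o{\left(5 \right)} \right)} + y{\left(-4 \right)}\right) 6 \right)} \left(-24\right) = -6 + 6 \left(\left(5 - 6\right) - 1\right) 6 \left(-24\right) = -6 + 6 \left(-1 - 1\right) 6 \left(-24\right) = -6 + 6 \left(\left(-2\right) 6\right) \left(-24\right) = -6 + 6 \left(-12\right) \left(-24\right) = -6 - -1728 = -6 + 1728 = 1722$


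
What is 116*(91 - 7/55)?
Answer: 579768/55 ≈ 10541.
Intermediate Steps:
116*(91 - 7/55) = 116*(4998/55) = 579768/55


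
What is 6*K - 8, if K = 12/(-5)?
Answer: -112/5 ≈ -22.400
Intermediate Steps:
K = -12/5 (K = 12*(-⅕) = -12/5 ≈ -2.4000)
6*K - 8 = 6*(-12/5) - 8 = -72/5 - 8 = -112/5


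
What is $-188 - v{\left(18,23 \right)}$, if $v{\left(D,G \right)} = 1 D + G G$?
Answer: $-735$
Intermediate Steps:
$v{\left(D,G \right)} = D + G^{2}$
$-188 - v{\left(18,23 \right)} = -188 - \left(18 + 23^{2}\right) = -188 - \left(18 + 529\right) = -188 - 547 = -735$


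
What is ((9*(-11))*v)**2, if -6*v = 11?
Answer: 131769/4 ≈ 32942.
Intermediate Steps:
v = -11/6 (v = -1/6*11 = -11/6 ≈ -1.8333)
((9*(-11))*v)**2 = ((9*(-11))*(-11/6))**2 = (-99*(-11/6))**2 = (363/2)**2 = 131769/4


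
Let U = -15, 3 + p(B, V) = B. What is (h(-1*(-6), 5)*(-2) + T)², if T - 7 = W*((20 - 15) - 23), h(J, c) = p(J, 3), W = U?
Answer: 73441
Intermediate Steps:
p(B, V) = -3 + B
W = -15
h(J, c) = -3 + J
T = 277 (T = 7 - 15*((20 - 15) - 23) = 7 - 15*(5 - 23) = 7 - 15*(-18) = 7 + 270 = 277)
(h(-1*(-6), 5)*(-2) + T)² = ((-3 - 1*(-6))*(-2) + 277)² = ((-3 + 6)*(-2) + 277)² = (3*(-2) + 277)² = (-6 + 277)² = 271² = 73441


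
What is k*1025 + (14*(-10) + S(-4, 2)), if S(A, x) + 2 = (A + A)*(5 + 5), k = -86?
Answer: -88372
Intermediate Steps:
S(A, x) = -2 + 20*A (S(A, x) = -2 + (A + A)*(5 + 5) = -2 + (2*A)*10 = -2 + 20*A)
k*1025 + (14*(-10) + S(-4, 2)) = -86*1025 + (14*(-10) + (-2 + 20*(-4))) = -88150 + (-140 + (-2 - 80)) = -88150 + (-140 - 82) = -88150 - 222 = -88372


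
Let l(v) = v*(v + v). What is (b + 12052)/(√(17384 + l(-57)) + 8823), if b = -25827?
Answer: -121536825/77821447 + 13775*√23882/77821447 ≈ -1.5344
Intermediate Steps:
l(v) = 2*v² (l(v) = v*(2*v) = 2*v²)
(b + 12052)/(√(17384 + l(-57)) + 8823) = (-25827 + 12052)/(√(17384 + 2*(-57)²) + 8823) = -13775/(√(17384 + 2*3249) + 8823) = -13775/(√(17384 + 6498) + 8823) = -13775/(√23882 + 8823) = -13775/(8823 + √23882)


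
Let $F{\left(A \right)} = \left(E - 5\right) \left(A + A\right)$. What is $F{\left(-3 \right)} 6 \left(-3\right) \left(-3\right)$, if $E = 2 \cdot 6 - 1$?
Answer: $-1944$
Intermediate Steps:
$E = 11$ ($E = 12 - 1 = 11$)
$F{\left(A \right)} = 12 A$ ($F{\left(A \right)} = \left(11 - 5\right) \left(A + A\right) = 6 \cdot 2 A = 12 A$)
$F{\left(-3 \right)} 6 \left(-3\right) \left(-3\right) = 12 \left(-3\right) 6 \left(-3\right) \left(-3\right) = - 36 \left(\left(-18\right) \left(-3\right)\right) = \left(-36\right) 54 = -1944$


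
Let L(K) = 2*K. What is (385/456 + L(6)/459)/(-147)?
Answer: -20243/3418632 ≈ -0.0059214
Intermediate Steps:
(385/456 + L(6)/459)/(-147) = (385/456 + (2*6)/459)/(-147) = (385*(1/456) + 12*(1/459))*(-1/147) = (385/456 + 4/153)*(-1/147) = (20243/23256)*(-1/147) = -20243/3418632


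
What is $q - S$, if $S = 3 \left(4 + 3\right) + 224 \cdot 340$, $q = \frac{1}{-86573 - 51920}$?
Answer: $- \frac{10550535234}{138493} \approx -76181.0$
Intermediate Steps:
$q = - \frac{1}{138493}$ ($q = \frac{1}{-138493} = - \frac{1}{138493} \approx -7.2206 \cdot 10^{-6}$)
$S = 76181$ ($S = 3 \cdot 7 + 76160 = 21 + 76160 = 76181$)
$q - S = - \frac{1}{138493} - 76181 = - \frac{10550535234}{138493}$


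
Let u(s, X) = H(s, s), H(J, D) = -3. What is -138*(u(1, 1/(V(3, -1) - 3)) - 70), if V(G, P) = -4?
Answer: 10074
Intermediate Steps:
u(s, X) = -3
-138*(u(1, 1/(V(3, -1) - 3)) - 70) = -138*(-3 - 70) = -138*(-73) = 10074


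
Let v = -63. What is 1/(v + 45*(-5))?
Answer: -1/288 ≈ -0.0034722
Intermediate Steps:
1/(v + 45*(-5)) = 1/(-63 + 45*(-5)) = 1/(-63 - 225) = 1/(-288) = -1/288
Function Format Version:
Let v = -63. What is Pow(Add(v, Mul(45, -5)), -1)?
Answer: Rational(-1, 288) ≈ -0.0034722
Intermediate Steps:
Pow(Add(v, Mul(45, -5)), -1) = Pow(Add(-63, Mul(45, -5)), -1) = Pow(Add(-63, -225), -1) = Pow(-288, -1) = Rational(-1, 288)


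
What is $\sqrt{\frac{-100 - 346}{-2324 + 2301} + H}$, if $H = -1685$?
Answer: $\frac{i \sqrt{881107}}{23} \approx 40.812 i$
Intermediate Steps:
$\sqrt{\frac{-100 - 346}{-2324 + 2301} + H} = \sqrt{\frac{-100 - 346}{-2324 + 2301} - 1685} = \sqrt{- \frac{446}{-23} - 1685} = \sqrt{\left(-446\right) \left(- \frac{1}{23}\right) - 1685} = \sqrt{\frac{446}{23} - 1685} = \sqrt{- \frac{38309}{23}} = \frac{i \sqrt{881107}}{23}$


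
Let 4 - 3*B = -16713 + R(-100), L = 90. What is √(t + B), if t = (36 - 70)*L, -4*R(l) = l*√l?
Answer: √(22611 - 750*I)/3 ≈ 50.13 - 0.83117*I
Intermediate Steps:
R(l) = -l^(3/2)/4 (R(l) = -l*√l/4 = -l^(3/2)/4)
B = 16717/3 - 250*I/3 (B = 4/3 - (-16713 - (-250)*I)/3 = 4/3 - (-16713 + 250*I)/3 = 4/3 + (5571 - 250*I/3) = 16717/3 - 250*I/3 ≈ 5572.3 - 83.333*I)
t = -3060 (t = (36 - 70)*90 = -34*90 = -3060)
√(t + B) = √(-3060 + (16717/3 - 250*I/3)) = √(7537/3 - 250*I/3)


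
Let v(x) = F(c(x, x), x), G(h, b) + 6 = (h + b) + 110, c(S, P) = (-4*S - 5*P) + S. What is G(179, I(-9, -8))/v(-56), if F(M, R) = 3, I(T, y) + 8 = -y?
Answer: 283/3 ≈ 94.333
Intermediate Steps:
c(S, P) = -5*P - 3*S (c(S, P) = (-5*P - 4*S) + S = -5*P - 3*S)
I(T, y) = -8 - y
G(h, b) = 104 + b + h (G(h, b) = -6 + ((h + b) + 110) = -6 + ((b + h) + 110) = -6 + (110 + b + h) = 104 + b + h)
v(x) = 3
G(179, I(-9, -8))/v(-56) = (104 + (-8 - 1*(-8)) + 179)/3 = (104 + (-8 + 8) + 179)*(⅓) = (104 + 0 + 179)*(⅓) = 283*(⅓) = 283/3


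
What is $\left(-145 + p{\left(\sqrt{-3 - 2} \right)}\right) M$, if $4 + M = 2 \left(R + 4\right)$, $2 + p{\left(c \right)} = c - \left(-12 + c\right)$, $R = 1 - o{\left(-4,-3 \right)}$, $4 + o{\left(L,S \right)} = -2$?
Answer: $-2430$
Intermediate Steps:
$o{\left(L,S \right)} = -6$ ($o{\left(L,S \right)} = -4 - 2 = -6$)
$R = 7$ ($R = 1 - -6 = 1 + 6 = 7$)
$p{\left(c \right)} = 10$ ($p{\left(c \right)} = -2 + \left(c - \left(-12 + c\right)\right) = -2 + 12 = 10$)
$M = 18$ ($M = -4 + 2 \left(7 + 4\right) = -4 + 2 \cdot 11 = -4 + 22 = 18$)
$\left(-145 + p{\left(\sqrt{-3 - 2} \right)}\right) M = \left(-145 + 10\right) 18 = \left(-135\right) 18 = -2430$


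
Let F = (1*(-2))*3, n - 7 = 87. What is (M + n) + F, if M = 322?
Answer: 410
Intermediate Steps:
n = 94 (n = 7 + 87 = 94)
F = -6 (F = -2*3 = -6)
(M + n) + F = (322 + 94) - 6 = 416 - 6 = 410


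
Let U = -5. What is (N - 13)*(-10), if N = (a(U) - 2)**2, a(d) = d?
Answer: -360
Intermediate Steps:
N = 49 (N = (-5 - 2)**2 = (-7)**2 = 49)
(N - 13)*(-10) = (49 - 13)*(-10) = 36*(-10) = -360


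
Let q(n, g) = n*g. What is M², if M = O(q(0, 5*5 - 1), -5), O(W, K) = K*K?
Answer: 625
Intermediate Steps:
q(n, g) = g*n
O(W, K) = K²
M = 25 (M = (-5)² = 25)
M² = 25² = 625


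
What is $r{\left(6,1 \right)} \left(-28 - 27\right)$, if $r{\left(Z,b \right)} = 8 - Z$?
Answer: $-110$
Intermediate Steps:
$r{\left(6,1 \right)} \left(-28 - 27\right) = \left(8 - 6\right) \left(-28 - 27\right) = 2 \left(-28 - 27\right) = 2 \left(-55\right) = -110$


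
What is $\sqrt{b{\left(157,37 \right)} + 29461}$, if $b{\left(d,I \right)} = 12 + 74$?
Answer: $21 \sqrt{67} \approx 171.89$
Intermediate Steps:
$b{\left(d,I \right)} = 86$
$\sqrt{b{\left(157,37 \right)} + 29461} = \sqrt{86 + 29461} = \sqrt{29547} = 21 \sqrt{67}$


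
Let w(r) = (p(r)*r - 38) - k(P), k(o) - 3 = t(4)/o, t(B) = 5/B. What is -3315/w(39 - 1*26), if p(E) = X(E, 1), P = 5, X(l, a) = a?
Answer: 13260/113 ≈ 117.35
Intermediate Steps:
p(E) = 1
k(o) = 3 + 5/(4*o) (k(o) = 3 + (5/4)/o = 3 + (5*(1/4))/o = 3 + 5/(4*o))
w(r) = -165/4 + r (w(r) = (1*r - 38) - (3 + (5/4)/5) = (r - 38) - (3 + (5/4)*(1/5)) = (-38 + r) - (3 + 1/4) = (-38 + r) - 1*13/4 = (-38 + r) - 13/4 = -165/4 + r)
-3315/w(39 - 1*26) = -3315/(-165/4 + (39 - 1*26)) = -3315/(-165/4 + (39 - 26)) = -3315/(-165/4 + 13) = -3315/(-113/4) = -3315*(-4/113) = 13260/113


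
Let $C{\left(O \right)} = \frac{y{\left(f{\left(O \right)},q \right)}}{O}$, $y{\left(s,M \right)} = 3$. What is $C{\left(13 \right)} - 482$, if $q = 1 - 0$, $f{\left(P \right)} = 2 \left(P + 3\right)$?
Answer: $- \frac{6263}{13} \approx -481.77$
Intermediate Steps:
$f{\left(P \right)} = 6 + 2 P$ ($f{\left(P \right)} = 2 \left(3 + P\right) = 6 + 2 P$)
$q = 1$ ($q = 1 + 0 = 1$)
$C{\left(O \right)} = \frac{3}{O}$
$C{\left(13 \right)} - 482 = \frac{3}{13} - 482 = - \frac{6263}{13}$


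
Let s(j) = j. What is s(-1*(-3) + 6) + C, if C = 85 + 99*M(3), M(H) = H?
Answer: 391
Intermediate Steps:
C = 382 (C = 85 + 99*3 = 85 + 297 = 382)
s(-1*(-3) + 6) + C = (-1*(-3) + 6) + 382 = (3 + 6) + 382 = 9 + 382 = 391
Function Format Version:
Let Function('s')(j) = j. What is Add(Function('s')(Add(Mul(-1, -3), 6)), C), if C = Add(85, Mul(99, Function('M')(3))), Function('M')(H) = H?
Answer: 391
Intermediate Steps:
C = 382 (C = Add(85, Mul(99, 3)) = Add(85, 297) = 382)
Add(Function('s')(Add(Mul(-1, -3), 6)), C) = Add(Add(Mul(-1, -3), 6), 382) = Add(Add(3, 6), 382) = Add(9, 382) = 391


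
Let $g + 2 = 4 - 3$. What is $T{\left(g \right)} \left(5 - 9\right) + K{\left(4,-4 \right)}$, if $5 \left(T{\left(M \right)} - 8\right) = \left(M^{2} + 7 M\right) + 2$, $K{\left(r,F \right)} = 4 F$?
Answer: $- \frac{224}{5} \approx -44.8$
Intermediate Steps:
$g = -1$ ($g = -2 + \left(4 - 3\right) = -2 + 1 = -1$)
$T{\left(M \right)} = \frac{42}{5} + \frac{M^{2}}{5} + \frac{7 M}{5}$ ($T{\left(M \right)} = 8 + \frac{\left(M^{2} + 7 M\right) + 2}{5} = 8 + \frac{2 + M^{2} + 7 M}{5} = 8 + \left(\frac{2}{5} + \frac{M^{2}}{5} + \frac{7 M}{5}\right) = \frac{42}{5} + \frac{M^{2}}{5} + \frac{7 M}{5}$)
$T{\left(g \right)} \left(5 - 9\right) + K{\left(4,-4 \right)} = \left(\frac{42}{5} + \frac{\left(-1\right)^{2}}{5} + \frac{7}{5} \left(-1\right)\right) \left(5 - 9\right) + 4 \left(-4\right) = \left(\frac{42}{5} + \frac{1}{5} \cdot 1 - \frac{7}{5}\right) \left(-4\right) - 16 = \left(\frac{42}{5} + \frac{1}{5} - \frac{7}{5}\right) \left(-4\right) - 16 = \frac{36}{5} \left(-4\right) - 16 = - \frac{144}{5} - 16 = - \frac{224}{5}$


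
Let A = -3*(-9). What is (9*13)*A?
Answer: 3159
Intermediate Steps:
A = 27
(9*13)*A = (9*13)*27 = 117*27 = 3159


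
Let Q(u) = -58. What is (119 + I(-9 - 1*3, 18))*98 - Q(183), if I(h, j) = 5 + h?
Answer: 11034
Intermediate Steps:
(119 + I(-9 - 1*3, 18))*98 - Q(183) = (119 + (5 + (-9 - 1*3)))*98 - 1*(-58) = (119 + (5 + (-9 - 3)))*98 + 58 = (119 + (5 - 12))*98 + 58 = (119 - 7)*98 + 58 = 112*98 + 58 = 10976 + 58 = 11034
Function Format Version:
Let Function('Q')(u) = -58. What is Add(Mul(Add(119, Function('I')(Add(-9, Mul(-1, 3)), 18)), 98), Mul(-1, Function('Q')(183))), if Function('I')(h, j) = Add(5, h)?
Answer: 11034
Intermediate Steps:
Add(Mul(Add(119, Function('I')(Add(-9, Mul(-1, 3)), 18)), 98), Mul(-1, Function('Q')(183))) = Add(Mul(Add(119, Add(5, Add(-9, Mul(-1, 3)))), 98), Mul(-1, -58)) = Add(Mul(Add(119, Add(5, Add(-9, -3))), 98), 58) = Add(Mul(Add(119, Add(5, -12)), 98), 58) = Add(Mul(Add(119, -7), 98), 58) = Add(Mul(112, 98), 58) = Add(10976, 58) = 11034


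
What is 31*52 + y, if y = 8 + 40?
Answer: 1660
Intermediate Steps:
y = 48
31*52 + y = 31*52 + 48 = 1612 + 48 = 1660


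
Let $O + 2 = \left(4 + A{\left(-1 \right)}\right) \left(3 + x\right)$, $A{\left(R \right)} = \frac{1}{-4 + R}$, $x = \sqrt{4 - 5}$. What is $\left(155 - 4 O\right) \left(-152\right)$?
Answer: $- \frac{89224}{5} + \frac{11552 i}{5} \approx -17845.0 + 2310.4 i$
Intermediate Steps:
$x = i$ ($x = \sqrt{-1} = i \approx 1.0 i$)
$O = \frac{47}{5} + \frac{19 i}{5}$ ($O = -2 + \left(4 + \frac{1}{-4 - 1}\right) \left(3 + i\right) = -2 + \left(4 + \frac{1}{-5}\right) \left(3 + i\right) = -2 + \left(4 - \frac{1}{5}\right) \left(3 + i\right) = -2 + \frac{19 \left(3 + i\right)}{5} = -2 + \left(\frac{57}{5} + \frac{19 i}{5}\right) = \frac{47}{5} + \frac{19 i}{5} \approx 9.4 + 3.8 i$)
$\left(155 - 4 O\right) \left(-152\right) = \left(155 - 4 \left(\frac{47}{5} + \frac{19 i}{5}\right)\right) \left(-152\right) = \left(155 - \left(\frac{188}{5} + \frac{76 i}{5}\right)\right) \left(-152\right) = \left(\frac{587}{5} - \frac{76 i}{5}\right) \left(-152\right) = - \frac{89224}{5} + \frac{11552 i}{5}$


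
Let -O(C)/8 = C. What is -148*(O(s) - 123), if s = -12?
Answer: 3996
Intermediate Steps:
O(C) = -8*C
-148*(O(s) - 123) = -148*(-8*(-12) - 123) = -148*(96 - 123) = -148*(-27) = 3996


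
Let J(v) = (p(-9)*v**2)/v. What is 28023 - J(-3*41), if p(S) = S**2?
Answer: 37986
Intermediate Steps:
J(v) = 81*v (J(v) = ((-9)**2*v**2)/v = (81*v**2)/v = 81*v)
28023 - J(-3*41) = 28023 - 81*(-3*41) = 28023 - 81*(-123) = 28023 - 1*(-9963) = 28023 + 9963 = 37986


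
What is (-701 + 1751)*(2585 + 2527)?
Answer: 5367600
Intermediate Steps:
(-701 + 1751)*(2585 + 2527) = 1050*5112 = 5367600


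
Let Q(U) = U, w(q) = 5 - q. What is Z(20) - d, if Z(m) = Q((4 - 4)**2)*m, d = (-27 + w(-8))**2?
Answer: -196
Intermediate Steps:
d = 196 (d = (-27 + (5 - 1*(-8)))**2 = (-27 + (5 + 8))**2 = (-27 + 13)**2 = (-14)**2 = 196)
Z(m) = 0 (Z(m) = (4 - 4)**2*m = 0**2*m = 0*m = 0)
Z(20) - d = 0 - 1*196 = 0 - 196 = -196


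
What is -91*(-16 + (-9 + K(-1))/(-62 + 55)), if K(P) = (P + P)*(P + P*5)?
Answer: 1495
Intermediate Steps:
K(P) = 12*P² (K(P) = (2*P)*(P + 5*P) = (2*P)*(6*P) = 12*P²)
-91*(-16 + (-9 + K(-1))/(-62 + 55)) = -91*(-16 + (-9 + 12*(-1)²)/(-62 + 55)) = -91*(-16 + (-9 + 12*1)/(-7)) = -91*(-16 + (-9 + 12)*(-⅐)) = -91*(-16 + 3*(-⅐)) = -91*(-16 - 3/7) = -91*(-115/7) = 1495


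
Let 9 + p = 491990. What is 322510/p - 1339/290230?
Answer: 92943314741/142787645630 ≈ 0.65092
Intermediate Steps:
p = 491981 (p = -9 + 491990 = 491981)
322510/p - 1339/290230 = 322510/491981 - 1339/290230 = 92943314741/142787645630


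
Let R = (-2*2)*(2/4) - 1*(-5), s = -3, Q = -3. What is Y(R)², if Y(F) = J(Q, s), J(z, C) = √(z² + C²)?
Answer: 18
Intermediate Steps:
J(z, C) = √(C² + z²)
R = 3 (R = -8/4 + 5 = -4*½ + 5 = -2 + 5 = 3)
Y(F) = 3*√2 (Y(F) = √((-3)² + (-3)²) = √(9 + 9) = √18 = 3*√2)
Y(R)² = (3*√2)² = 18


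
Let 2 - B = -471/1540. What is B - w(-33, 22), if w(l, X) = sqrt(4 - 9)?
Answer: 3551/1540 - I*sqrt(5) ≈ 2.3058 - 2.2361*I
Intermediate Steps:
w(l, X) = I*sqrt(5) (w(l, X) = sqrt(-5) = I*sqrt(5))
B = 3551/1540 (B = 2 - (-471)/1540 = 2 - 1*(-471/1540) = 2 + 471/1540 = 3551/1540 ≈ 2.3058)
B - w(-33, 22) = 3551/1540 - I*sqrt(5)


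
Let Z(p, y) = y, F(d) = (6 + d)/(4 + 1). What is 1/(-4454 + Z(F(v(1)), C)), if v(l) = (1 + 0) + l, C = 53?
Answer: -1/4401 ≈ -0.00022722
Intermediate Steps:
v(l) = 1 + l
F(d) = 6/5 + d/5 (F(d) = (6 + d)/5 = (6 + d)*(⅕) = 6/5 + d/5)
1/(-4454 + Z(F(v(1)), C)) = 1/(-4454 + 53) = 1/(-4401) = -1/4401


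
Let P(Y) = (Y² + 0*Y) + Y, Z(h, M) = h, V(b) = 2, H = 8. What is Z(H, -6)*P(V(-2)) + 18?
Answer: 66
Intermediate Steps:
P(Y) = Y + Y² (P(Y) = (Y² + 0) + Y = Y² + Y = Y + Y²)
Z(H, -6)*P(V(-2)) + 18 = 8*(2*(1 + 2)) + 18 = 8*(2*3) + 18 = 8*6 + 18 = 48 + 18 = 66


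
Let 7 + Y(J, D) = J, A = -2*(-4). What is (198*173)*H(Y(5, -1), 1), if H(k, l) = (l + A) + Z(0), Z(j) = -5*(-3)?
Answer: 822096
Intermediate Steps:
A = 8
Z(j) = 15
Y(J, D) = -7 + J
H(k, l) = 23 + l (H(k, l) = (l + 8) + 15 = (8 + l) + 15 = 23 + l)
(198*173)*H(Y(5, -1), 1) = (198*173)*(23 + 1) = 34254*24 = 822096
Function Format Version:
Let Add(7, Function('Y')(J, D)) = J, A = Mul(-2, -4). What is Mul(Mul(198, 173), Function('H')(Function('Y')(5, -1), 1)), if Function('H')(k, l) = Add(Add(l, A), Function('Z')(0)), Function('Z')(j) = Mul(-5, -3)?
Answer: 822096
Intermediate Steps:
A = 8
Function('Z')(j) = 15
Function('Y')(J, D) = Add(-7, J)
Function('H')(k, l) = Add(23, l) (Function('H')(k, l) = Add(Add(l, 8), 15) = Add(Add(8, l), 15) = Add(23, l))
Mul(Mul(198, 173), Function('H')(Function('Y')(5, -1), 1)) = Mul(Mul(198, 173), Add(23, 1)) = Mul(34254, 24) = 822096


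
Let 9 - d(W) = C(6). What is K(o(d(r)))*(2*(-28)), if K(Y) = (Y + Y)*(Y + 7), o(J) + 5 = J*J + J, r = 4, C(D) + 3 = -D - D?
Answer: -40117280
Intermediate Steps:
C(D) = -3 - 2*D (C(D) = -3 + (-D - D) = -3 - 2*D)
d(W) = 24 (d(W) = 9 - (-3 - 2*6) = 9 - (-3 - 12) = 9 - 1*(-15) = 9 + 15 = 24)
o(J) = -5 + J + J² (o(J) = -5 + (J*J + J) = -5 + (J² + J) = -5 + (J + J²) = -5 + J + J²)
K(Y) = 2*Y*(7 + Y) (K(Y) = (2*Y)*(7 + Y) = 2*Y*(7 + Y))
K(o(d(r)))*(2*(-28)) = (2*(-5 + 24 + 24²)*(7 + (-5 + 24 + 24²)))*(2*(-28)) = (2*(-5 + 24 + 576)*(7 + (-5 + 24 + 576)))*(-56) = (2*595*(7 + 595))*(-56) = (2*595*602)*(-56) = 716380*(-56) = -40117280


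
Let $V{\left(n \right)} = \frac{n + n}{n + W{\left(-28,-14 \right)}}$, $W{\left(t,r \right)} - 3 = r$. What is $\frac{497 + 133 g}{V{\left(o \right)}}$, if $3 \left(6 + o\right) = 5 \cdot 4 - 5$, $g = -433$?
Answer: $-342552$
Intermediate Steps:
$o = -1$ ($o = -6 + \frac{5 \cdot 4 - 5}{3} = -6 + \frac{20 - 5}{3} = -6 + \frac{1}{3} \cdot 15 = -6 + 5 = -1$)
$W{\left(t,r \right)} = 3 + r$
$V{\left(n \right)} = \frac{2 n}{-11 + n}$ ($V{\left(n \right)} = \frac{n + n}{n + \left(3 - 14\right)} = \frac{2 n}{n - 11} = \frac{2 n}{-11 + n}$)
$\frac{497 + 133 g}{V{\left(o \right)}} = \frac{497 + 133 \left(-433\right)}{2 \left(-1\right) \frac{1}{-11 - 1}} = \frac{497 - 57589}{2 \left(-1\right) \frac{1}{-12}} = - \frac{57092}{2 \left(-1\right) \left(- \frac{1}{12}\right)} = - 57092 \frac{1}{\frac{1}{6}} = \left(-57092\right) 6 = -342552$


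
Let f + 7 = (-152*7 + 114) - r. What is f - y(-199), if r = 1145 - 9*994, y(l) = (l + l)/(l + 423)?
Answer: 766727/112 ≈ 6845.8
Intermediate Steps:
y(l) = 2*l/(423 + l) (y(l) = (2*l)/(423 + l) = 2*l/(423 + l))
r = -7801 (r = 1145 - 1*8946 = 1145 - 8946 = -7801)
f = 6844 (f = -7 + ((-152*7 + 114) - 1*(-7801)) = -7 + ((-1064 + 114) + 7801) = -7 + (-950 + 7801) = -7 + 6851 = 6844)
f - y(-199) = 6844 - 2*(-199)/(423 - 199) = 6844 - 2*(-199)/224 = 6844 - 1*(-199/112) = 6844 + 199/112 = 766727/112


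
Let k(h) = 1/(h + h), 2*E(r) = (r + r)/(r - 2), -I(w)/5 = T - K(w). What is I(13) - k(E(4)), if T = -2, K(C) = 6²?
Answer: 759/4 ≈ 189.75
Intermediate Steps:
K(C) = 36
I(w) = 190 (I(w) = -5*(-2 - 1*36) = -5*(-2 - 36) = -5*(-38) = 190)
E(r) = r/(-2 + r) (E(r) = ((r + r)/(r - 2))/2 = ((2*r)/(-2 + r))/2 = (2*r/(-2 + r))/2 = r/(-2 + r))
k(h) = 1/(2*h)
I(13) - k(E(4)) = 190 - 1/(2*(4/(-2 + 4))) = 190 - 1/(2*(4/2)) = 190 - 1/(2*(4*(½))) = 190 - 1/(2*2) = 190 - 1*¼ = 190 - ¼ = 759/4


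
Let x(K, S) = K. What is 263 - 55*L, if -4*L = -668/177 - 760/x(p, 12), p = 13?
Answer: -1363892/2301 ≈ -592.74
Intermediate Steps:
L = 35801/2301 (L = -(-668/177 - 760/13)/4 = -1/4*(-143204/2301) = 35801/2301 ≈ 15.559)
263 - 55*L = 263 - 55*35801/2301 = 263 - 1969055/2301 = -1363892/2301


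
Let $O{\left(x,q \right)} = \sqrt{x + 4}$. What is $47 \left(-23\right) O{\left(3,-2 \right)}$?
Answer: $- 1081 \sqrt{7} \approx -2860.1$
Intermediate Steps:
$O{\left(x,q \right)} = \sqrt{4 + x}$
$47 \left(-23\right) O{\left(3,-2 \right)} = 47 \left(-23\right) \sqrt{4 + 3} = - 1081 \sqrt{7}$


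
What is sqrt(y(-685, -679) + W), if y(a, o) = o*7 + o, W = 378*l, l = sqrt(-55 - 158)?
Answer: sqrt(-5432 + 378*I*sqrt(213)) ≈ 33.986 + 81.161*I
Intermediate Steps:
l = I*sqrt(213) (l = sqrt(-213) = I*sqrt(213) ≈ 14.595*I)
W = 378*I*sqrt(213) (W = 378*(I*sqrt(213)) = 378*I*sqrt(213) ≈ 5516.7*I)
y(a, o) = 8*o (y(a, o) = 7*o + o = 8*o)
sqrt(y(-685, -679) + W) = sqrt(8*(-679) + 378*I*sqrt(213)) = sqrt(-5432 + 378*I*sqrt(213))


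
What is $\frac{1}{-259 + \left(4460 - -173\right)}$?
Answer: $\frac{1}{4374} \approx 0.00022862$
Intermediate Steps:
$\frac{1}{-259 + \left(4460 - -173\right)} = \frac{1}{-259 + \left(4460 + 173\right)} = \frac{1}{-259 + 4633} = \frac{1}{4374}$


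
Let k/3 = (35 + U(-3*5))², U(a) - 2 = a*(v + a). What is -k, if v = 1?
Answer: -183027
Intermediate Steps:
U(a) = 2 + a*(1 + a)
k = 183027 (k = 3*(35 + (2 - 3*5 + (-3*5)²))² = 3*(35 + (2 - 15 + (-15)²))² = 3*(35 + (2 - 15 + 225))² = 3*(35 + 212)² = 3*247² = 3*61009 = 183027)
-k = -1*183027 = -183027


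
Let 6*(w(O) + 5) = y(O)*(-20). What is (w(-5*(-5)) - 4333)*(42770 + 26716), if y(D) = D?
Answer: -307220768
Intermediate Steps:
w(O) = -5 - 10*O/3 (w(O) = -5 + (O*(-20))/6 = -5 + (-20*O)/6 = -5 - 10*O/3)
(w(-5*(-5)) - 4333)*(42770 + 26716) = ((-5 - (-50)*(-5)/3) - 4333)*(42770 + 26716) = ((-5 - 10/3*25) - 4333)*69486 = ((-5 - 250/3) - 4333)*69486 = (-265/3 - 4333)*69486 = -13264/3*69486 = -307220768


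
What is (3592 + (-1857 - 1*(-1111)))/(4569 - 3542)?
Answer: 2846/1027 ≈ 2.7712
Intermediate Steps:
(3592 + (-1857 - 1*(-1111)))/(4569 - 3542) = (3592 + (-1857 + 1111))/1027 = (3592 - 746)*(1/1027) = 2846*(1/1027) = 2846/1027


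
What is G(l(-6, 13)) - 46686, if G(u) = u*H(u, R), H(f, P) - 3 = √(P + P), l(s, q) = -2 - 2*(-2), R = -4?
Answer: -46680 + 4*I*√2 ≈ -46680.0 + 5.6569*I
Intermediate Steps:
l(s, q) = 2 (l(s, q) = -2 + 4 = 2)
H(f, P) = 3 + √2*√P (H(f, P) = 3 + √(P + P) = 3 + √(2*P) = 3 + √2*√P)
G(u) = u*(3 + 2*I*√2) (G(u) = u*(3 + √2*√(-4)) = u*(3 + √2*(2*I)) = u*(3 + 2*I*√2))
G(l(-6, 13)) - 46686 = 2*(3 + 2*I*√2) - 46686 = (6 + 4*I*√2) - 46686 = -46680 + 4*I*√2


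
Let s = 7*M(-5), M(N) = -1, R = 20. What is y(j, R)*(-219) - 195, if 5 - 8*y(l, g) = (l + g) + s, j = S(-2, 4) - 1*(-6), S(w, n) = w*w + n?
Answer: 1629/4 ≈ 407.25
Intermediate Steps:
S(w, n) = n + w² (S(w, n) = w² + n = n + w²)
j = 14 (j = (4 + (-2)²) - 1*(-6) = (4 + 4) + 6 = 8 + 6 = 14)
s = -7 (s = 7*(-1) = -7)
y(l, g) = 3/2 - g/8 - l/8 (y(l, g) = 5/8 - ((l + g) - 7)/8 = 5/8 - ((g + l) - 7)/8 = 5/8 - (-7 + g + l)/8 = 5/8 + (7/8 - g/8 - l/8) = 3/2 - g/8 - l/8)
y(j, R)*(-219) - 195 = (3/2 - ⅛*20 - ⅛*14)*(-219) - 195 = (3/2 - 5/2 - 7/4)*(-219) - 195 = -11/4*(-219) - 195 = 2409/4 - 195 = 1629/4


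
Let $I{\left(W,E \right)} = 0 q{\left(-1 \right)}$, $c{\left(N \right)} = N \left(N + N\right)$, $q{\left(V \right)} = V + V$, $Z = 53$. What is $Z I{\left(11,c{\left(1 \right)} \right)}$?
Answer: $0$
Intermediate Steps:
$q{\left(V \right)} = 2 V$
$c{\left(N \right)} = 2 N^{2}$ ($c{\left(N \right)} = N 2 N = 2 N^{2}$)
$I{\left(W,E \right)} = 0$ ($I{\left(W,E \right)} = 0 \cdot 2 \left(-1\right) = 0 \left(-2\right) = 0$)
$Z I{\left(11,c{\left(1 \right)} \right)} = 53 \cdot 0 = 0$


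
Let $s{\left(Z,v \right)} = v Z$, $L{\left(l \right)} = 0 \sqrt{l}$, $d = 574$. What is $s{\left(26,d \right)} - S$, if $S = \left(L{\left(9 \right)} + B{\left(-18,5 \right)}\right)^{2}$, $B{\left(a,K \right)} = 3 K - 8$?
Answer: $14875$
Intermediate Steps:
$L{\left(l \right)} = 0$
$s{\left(Z,v \right)} = Z v$
$B{\left(a,K \right)} = -8 + 3 K$
$S = 49$ ($S = \left(0 + \left(-8 + 3 \cdot 5\right)\right)^{2} = \left(0 + \left(-8 + 15\right)\right)^{2} = \left(0 + 7\right)^{2} = 7^{2} = 49$)
$s{\left(26,d \right)} - S = 26 \cdot 574 - 49 = 14924 - 49 = 14875$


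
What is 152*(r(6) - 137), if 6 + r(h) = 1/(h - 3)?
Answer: -65056/3 ≈ -21685.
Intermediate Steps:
r(h) = -6 + 1/(-3 + h) (r(h) = -6 + 1/(h - 3) = -6 + 1/(-3 + h))
152*(r(6) - 137) = 152*((19 - 6*6)/(-3 + 6) - 137) = 152*((19 - 36)/3 - 137) = 152*((1/3)*(-17) - 137) = 152*(-17/3 - 137) = 152*(-428/3) = -65056/3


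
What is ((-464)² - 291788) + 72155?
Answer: -4337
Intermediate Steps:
((-464)² - 291788) + 72155 = (215296 - 291788) + 72155 = -76492 + 72155 = -4337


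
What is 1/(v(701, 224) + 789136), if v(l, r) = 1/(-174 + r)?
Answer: 50/39456801 ≈ 1.2672e-6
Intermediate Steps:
1/(v(701, 224) + 789136) = 1/(1/(-174 + 224) + 789136) = 1/(1/50 + 789136) = 1/(39456801/50) = 50/39456801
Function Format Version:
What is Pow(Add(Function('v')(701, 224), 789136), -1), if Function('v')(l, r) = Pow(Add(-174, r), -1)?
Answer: Rational(50, 39456801) ≈ 1.2672e-6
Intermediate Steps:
Pow(Add(Function('v')(701, 224), 789136), -1) = Pow(Add(Pow(Add(-174, 224), -1), 789136), -1) = Pow(Add(Pow(50, -1), 789136), -1) = Pow(Add(Rational(1, 50), 789136), -1) = Pow(Rational(39456801, 50), -1) = Rational(50, 39456801)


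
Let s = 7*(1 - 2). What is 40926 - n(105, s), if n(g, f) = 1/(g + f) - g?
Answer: 4021037/98 ≈ 41031.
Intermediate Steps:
s = -7 (s = 7*(-1) = -7)
n(g, f) = 1/(f + g) - g
40926 - n(105, s) = 40926 - (1 - 1*105² - 1*(-7)*105)/(-7 + 105) = 40926 - (1 - 1*11025 + 735)/98 = 40926 - (1 - 11025 + 735)/98 = 40926 - (-10289)/98 = 40926 - 1*(-10289/98) = 40926 + 10289/98 = 4021037/98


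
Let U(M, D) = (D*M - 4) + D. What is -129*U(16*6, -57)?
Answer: 713757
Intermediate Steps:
U(M, D) = -4 + D + D*M (U(M, D) = (-4 + D*M) + D = -4 + D + D*M)
-129*U(16*6, -57) = -129*(-4 - 57 - 912*6) = -129*(-4 - 57 - 57*96) = -129*(-4 - 57 - 5472) = -129*(-5533) = 713757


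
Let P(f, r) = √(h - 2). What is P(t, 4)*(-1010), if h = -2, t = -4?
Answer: -2020*I ≈ -2020.0*I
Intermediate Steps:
P(f, r) = 2*I (P(f, r) = √(-2 - 2) = √(-4) = 2*I)
P(t, 4)*(-1010) = (2*I)*(-1010) = -2020*I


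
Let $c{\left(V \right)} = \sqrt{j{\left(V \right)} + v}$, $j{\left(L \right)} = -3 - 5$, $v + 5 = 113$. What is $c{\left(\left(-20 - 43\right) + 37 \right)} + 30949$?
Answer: $30959$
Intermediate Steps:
$v = 108$ ($v = -5 + 113 = 108$)
$j{\left(L \right)} = -8$ ($j{\left(L \right)} = -3 - 5 = -8$)
$c{\left(V \right)} = 10$ ($c{\left(V \right)} = \sqrt{-8 + 108} = \sqrt{100} = 10$)
$c{\left(\left(-20 - 43\right) + 37 \right)} + 30949 = 10 + 30949 = 30959$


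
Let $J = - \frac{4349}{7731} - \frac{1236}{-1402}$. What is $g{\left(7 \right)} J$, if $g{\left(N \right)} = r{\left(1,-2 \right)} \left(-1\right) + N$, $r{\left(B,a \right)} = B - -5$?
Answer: $\frac{1729109}{5419431} \approx 0.31906$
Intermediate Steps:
$r{\left(B,a \right)} = 5 + B$ ($r{\left(B,a \right)} = B + 5 = 5 + B$)
$J = \frac{1729109}{5419431}$ ($J = \left(-4349\right) \frac{1}{7731} - - \frac{618}{701} = - \frac{4349}{7731} + \frac{618}{701} = \frac{1729109}{5419431} \approx 0.31906$)
$g{\left(N \right)} = -6 + N$ ($g{\left(N \right)} = \left(5 + 1\right) \left(-1\right) + N = 6 \left(-1\right) + N = -6 + N$)
$g{\left(7 \right)} J = \left(-6 + 7\right) \frac{1729109}{5419431} = 1 \cdot \frac{1729109}{5419431} = \frac{1729109}{5419431}$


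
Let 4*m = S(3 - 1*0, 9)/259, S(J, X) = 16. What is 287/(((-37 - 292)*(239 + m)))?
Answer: -10619/2909535 ≈ -0.0036497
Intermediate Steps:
m = 4/259 (m = (16/259)/4 = (16*(1/259))/4 = (1/4)*(16/259) = 4/259 ≈ 0.015444)
287/(((-37 - 292)*(239 + m))) = 287/(((-37 - 292)*(239 + 4/259))) = 287/((-329*61905/259)) = 287/(-2909535/37) = 287*(-37/2909535) = -10619/2909535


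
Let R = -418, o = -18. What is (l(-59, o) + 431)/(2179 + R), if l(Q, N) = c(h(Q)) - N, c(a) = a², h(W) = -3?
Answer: 458/1761 ≈ 0.26008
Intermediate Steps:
l(Q, N) = 9 - N (l(Q, N) = (-3)² - N = 9 - N)
(l(-59, o) + 431)/(2179 + R) = ((9 - 1*(-18)) + 431)/(2179 - 418) = ((9 + 18) + 431)/1761 = (27 + 431)*(1/1761) = 458*(1/1761) = 458/1761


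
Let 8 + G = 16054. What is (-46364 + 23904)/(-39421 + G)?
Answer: 4492/4675 ≈ 0.96086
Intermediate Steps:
G = 16046 (G = -8 + 16054 = 16046)
(-46364 + 23904)/(-39421 + G) = (-46364 + 23904)/(-39421 + 16046) = -22460/(-23375) = -22460*(-1/23375) = 4492/4675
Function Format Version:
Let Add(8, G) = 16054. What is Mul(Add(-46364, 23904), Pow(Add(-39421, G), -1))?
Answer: Rational(4492, 4675) ≈ 0.96086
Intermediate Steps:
G = 16046 (G = Add(-8, 16054) = 16046)
Mul(Add(-46364, 23904), Pow(Add(-39421, G), -1)) = Mul(Add(-46364, 23904), Pow(Add(-39421, 16046), -1)) = Mul(-22460, Pow(-23375, -1)) = Mul(-22460, Rational(-1, 23375)) = Rational(4492, 4675)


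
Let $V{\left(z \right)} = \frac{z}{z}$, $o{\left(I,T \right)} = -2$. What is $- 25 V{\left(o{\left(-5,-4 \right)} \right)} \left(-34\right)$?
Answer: $850$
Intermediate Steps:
$V{\left(z \right)} = 1$
$- 25 V{\left(o{\left(-5,-4 \right)} \right)} \left(-34\right) = \left(-25\right) 1 \left(-34\right) = \left(-25\right) \left(-34\right) = 850$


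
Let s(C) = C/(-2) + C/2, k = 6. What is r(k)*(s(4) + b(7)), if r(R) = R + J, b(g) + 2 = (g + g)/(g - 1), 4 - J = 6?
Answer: 4/3 ≈ 1.3333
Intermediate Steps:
J = -2 (J = 4 - 1*6 = 4 - 6 = -2)
s(C) = 0 (s(C) = C*(-1/2) + C*(1/2) = -C/2 + C/2 = 0)
b(g) = -2 + 2*g/(-1 + g) (b(g) = -2 + (g + g)/(g - 1) = -2 + (2*g)/(-1 + g) = -2 + 2*g/(-1 + g))
r(R) = -2 + R (r(R) = R - 2 = -2 + R)
r(k)*(s(4) + b(7)) = (-2 + 6)*(0 + 2/(-1 + 7)) = 4*(0 + 2/6) = 4*(0 + 2*(1/6)) = 4*(0 + 1/3) = 4*(1/3) = 4/3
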